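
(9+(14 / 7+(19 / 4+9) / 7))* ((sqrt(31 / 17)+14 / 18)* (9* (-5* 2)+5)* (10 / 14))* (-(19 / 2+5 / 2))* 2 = 102850 / 7+54450* sqrt(527) / 49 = 40202.66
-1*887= -887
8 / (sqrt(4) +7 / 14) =16 / 5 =3.20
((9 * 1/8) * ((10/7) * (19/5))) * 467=79857/28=2852.04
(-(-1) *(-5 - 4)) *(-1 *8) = 72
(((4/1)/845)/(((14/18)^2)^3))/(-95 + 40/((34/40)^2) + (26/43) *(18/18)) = -26416869228/48220571508655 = -0.00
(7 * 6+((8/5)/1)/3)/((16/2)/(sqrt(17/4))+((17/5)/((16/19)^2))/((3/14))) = 59639464192/30429368177 - 2508718080 * sqrt(17)/30429368177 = 1.62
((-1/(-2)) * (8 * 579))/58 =1158/29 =39.93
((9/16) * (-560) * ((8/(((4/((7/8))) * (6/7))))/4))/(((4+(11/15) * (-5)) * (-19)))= 15435/608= 25.39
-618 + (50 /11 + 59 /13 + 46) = -80497 /143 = -562.92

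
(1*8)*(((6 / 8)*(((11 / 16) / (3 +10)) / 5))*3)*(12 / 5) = 297 / 650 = 0.46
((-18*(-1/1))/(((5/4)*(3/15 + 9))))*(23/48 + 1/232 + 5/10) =4107/2668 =1.54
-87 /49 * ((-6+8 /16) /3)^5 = 4670479 /127008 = 36.77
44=44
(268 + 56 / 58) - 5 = 7655 / 29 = 263.97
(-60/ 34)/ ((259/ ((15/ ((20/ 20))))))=-450/ 4403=-0.10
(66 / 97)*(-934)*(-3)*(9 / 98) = 832194 / 4753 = 175.09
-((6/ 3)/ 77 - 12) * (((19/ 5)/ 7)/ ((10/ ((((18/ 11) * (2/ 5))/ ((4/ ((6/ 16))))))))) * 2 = 236493/ 2964500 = 0.08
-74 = -74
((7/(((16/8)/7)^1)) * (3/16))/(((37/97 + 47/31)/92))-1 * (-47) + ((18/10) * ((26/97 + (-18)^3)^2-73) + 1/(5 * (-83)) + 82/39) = 9456578305109127215/154477564176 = 61216516.17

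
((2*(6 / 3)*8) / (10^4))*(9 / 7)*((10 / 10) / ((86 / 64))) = 576 / 188125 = 0.00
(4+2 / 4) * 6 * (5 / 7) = 135 / 7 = 19.29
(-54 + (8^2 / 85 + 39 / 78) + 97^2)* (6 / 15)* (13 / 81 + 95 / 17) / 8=3147724177 / 1170450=2689.33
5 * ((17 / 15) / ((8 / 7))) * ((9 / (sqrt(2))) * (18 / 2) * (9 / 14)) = 4131 * sqrt(2) / 32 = 182.57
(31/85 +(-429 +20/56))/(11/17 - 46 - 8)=509651/63490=8.03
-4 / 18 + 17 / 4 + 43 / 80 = 3287 / 720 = 4.57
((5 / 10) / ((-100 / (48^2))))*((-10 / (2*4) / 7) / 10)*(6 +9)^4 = 72900 / 7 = 10414.29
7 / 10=0.70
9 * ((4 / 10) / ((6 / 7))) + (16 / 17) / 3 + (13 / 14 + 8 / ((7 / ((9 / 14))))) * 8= 222659 / 12495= 17.82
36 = 36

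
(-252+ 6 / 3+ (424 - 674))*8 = -4000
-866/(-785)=866/785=1.10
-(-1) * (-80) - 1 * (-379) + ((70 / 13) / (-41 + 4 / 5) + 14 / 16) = 6265787 / 20904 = 299.74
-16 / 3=-5.33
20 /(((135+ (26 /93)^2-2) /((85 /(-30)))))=-490110 /1150993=-0.43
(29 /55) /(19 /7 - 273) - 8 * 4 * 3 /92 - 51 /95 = -71952547 /45474220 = -1.58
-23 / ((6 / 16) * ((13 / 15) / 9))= -636.92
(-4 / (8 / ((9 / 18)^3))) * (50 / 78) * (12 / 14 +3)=-225 / 1456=-0.15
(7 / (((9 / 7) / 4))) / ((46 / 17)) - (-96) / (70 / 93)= 982358 / 7245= 135.59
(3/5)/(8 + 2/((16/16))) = 3/50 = 0.06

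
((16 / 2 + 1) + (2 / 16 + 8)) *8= 137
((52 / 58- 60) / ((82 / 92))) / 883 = -78844 / 1049887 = -0.08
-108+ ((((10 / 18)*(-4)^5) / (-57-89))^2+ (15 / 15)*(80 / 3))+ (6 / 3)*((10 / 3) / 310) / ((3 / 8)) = -66.09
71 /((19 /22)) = 1562 /19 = 82.21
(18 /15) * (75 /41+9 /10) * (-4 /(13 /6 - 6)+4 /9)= 114884 /23575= 4.87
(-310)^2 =96100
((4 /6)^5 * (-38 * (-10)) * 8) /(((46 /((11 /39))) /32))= 17121280 /217971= 78.55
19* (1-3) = -38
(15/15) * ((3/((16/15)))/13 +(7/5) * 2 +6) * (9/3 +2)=9377/208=45.08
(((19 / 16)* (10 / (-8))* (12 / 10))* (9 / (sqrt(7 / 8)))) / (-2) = 513* sqrt(14) / 224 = 8.57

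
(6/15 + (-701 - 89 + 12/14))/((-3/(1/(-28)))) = -4601/490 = -9.39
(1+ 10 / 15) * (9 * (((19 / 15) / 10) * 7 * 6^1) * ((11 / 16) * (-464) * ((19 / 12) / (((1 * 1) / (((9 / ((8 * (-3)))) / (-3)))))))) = -5038.21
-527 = -527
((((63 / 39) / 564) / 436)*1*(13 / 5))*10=7 / 40984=0.00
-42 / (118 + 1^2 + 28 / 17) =-102 / 293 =-0.35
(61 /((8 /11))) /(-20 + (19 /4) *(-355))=-671 /13650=-0.05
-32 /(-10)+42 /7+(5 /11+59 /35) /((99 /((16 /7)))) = 493558 /53361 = 9.25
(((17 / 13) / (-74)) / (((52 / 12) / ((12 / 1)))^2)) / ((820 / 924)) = -2544696 / 16664245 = -0.15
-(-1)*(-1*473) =-473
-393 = -393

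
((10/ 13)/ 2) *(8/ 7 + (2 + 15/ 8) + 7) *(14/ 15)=4.31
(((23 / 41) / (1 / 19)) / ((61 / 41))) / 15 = 437 / 915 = 0.48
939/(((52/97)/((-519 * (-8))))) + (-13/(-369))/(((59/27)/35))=228702326271/31447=7272627.80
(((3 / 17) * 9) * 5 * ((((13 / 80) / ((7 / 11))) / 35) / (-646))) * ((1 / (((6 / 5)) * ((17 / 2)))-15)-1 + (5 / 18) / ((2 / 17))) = 3555123 / 2927361920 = 0.00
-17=-17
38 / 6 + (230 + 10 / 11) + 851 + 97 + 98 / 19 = 746381 / 627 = 1190.40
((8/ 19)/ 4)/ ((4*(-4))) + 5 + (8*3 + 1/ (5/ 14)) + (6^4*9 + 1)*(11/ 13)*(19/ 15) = 371516077/ 29640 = 12534.28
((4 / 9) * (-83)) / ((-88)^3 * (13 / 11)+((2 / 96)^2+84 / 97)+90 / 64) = 8244224 / 179991363575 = 0.00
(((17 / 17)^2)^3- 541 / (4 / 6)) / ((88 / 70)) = -56735 / 88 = -644.72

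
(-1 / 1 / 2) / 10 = -1 / 20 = -0.05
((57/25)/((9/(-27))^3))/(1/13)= -20007/25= -800.28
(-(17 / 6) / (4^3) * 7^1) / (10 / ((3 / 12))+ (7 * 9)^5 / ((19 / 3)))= -2261 / 1143287189376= -0.00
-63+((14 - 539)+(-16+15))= -589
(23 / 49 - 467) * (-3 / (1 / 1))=68580 / 49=1399.59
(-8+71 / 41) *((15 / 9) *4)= -5140 / 123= -41.79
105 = 105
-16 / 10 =-8 / 5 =-1.60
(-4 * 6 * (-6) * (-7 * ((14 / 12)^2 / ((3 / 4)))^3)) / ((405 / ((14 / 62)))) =-92236816 / 27457785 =-3.36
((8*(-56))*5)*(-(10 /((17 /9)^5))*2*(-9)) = -23808556800 /1419857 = -16768.28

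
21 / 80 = 0.26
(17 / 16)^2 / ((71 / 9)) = 2601 / 18176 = 0.14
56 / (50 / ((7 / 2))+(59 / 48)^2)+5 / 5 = 1157935 / 254767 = 4.55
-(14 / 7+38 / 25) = -88 / 25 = -3.52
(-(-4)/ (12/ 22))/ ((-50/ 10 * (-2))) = 11/ 15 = 0.73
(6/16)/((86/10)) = 15/344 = 0.04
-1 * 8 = -8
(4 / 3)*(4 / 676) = 4 / 507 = 0.01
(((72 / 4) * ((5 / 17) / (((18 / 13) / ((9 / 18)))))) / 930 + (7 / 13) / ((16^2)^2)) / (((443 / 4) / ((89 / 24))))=247416707 / 3580223422464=0.00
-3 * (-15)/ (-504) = -0.09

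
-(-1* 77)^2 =-5929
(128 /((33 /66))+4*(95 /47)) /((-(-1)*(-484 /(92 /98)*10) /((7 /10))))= -71369 /1990450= -0.04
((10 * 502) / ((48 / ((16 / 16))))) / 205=251 / 492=0.51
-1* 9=-9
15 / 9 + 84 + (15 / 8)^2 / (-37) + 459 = 544.57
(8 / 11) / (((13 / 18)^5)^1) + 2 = 23284990 / 4084223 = 5.70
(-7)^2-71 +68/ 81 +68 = 3794/ 81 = 46.84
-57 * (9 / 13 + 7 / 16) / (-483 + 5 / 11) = 0.13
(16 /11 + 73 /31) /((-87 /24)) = -10392 /9889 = -1.05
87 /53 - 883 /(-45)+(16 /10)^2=284098 /11925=23.82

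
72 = 72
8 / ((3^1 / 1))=8 / 3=2.67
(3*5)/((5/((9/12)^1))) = 9/4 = 2.25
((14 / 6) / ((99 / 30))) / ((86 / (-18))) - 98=-46424 / 473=-98.15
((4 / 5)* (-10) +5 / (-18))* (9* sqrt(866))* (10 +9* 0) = -745* sqrt(866) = -21923.77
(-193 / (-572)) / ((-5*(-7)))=193 / 20020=0.01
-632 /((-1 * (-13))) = -632 /13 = -48.62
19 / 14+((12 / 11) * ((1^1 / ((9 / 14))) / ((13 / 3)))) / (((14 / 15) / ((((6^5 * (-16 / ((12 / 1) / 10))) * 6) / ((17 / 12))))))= -6270520211 / 34034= -184242.82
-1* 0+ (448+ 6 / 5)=2246 / 5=449.20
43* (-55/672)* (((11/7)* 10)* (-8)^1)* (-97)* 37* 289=-134916521575/294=-458899733.25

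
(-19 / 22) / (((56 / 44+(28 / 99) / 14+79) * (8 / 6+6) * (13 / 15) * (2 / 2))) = -7695 / 4546828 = -0.00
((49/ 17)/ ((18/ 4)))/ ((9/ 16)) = 1568/ 1377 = 1.14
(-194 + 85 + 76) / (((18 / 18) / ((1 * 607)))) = -20031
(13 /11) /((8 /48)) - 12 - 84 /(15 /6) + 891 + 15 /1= 47712 /55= 867.49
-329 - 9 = -338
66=66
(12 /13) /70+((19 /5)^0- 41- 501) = -246149 /455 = -540.99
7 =7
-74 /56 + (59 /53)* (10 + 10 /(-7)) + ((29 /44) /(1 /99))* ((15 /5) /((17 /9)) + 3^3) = 47267249 /25228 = 1873.60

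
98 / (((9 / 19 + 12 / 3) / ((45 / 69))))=5586 / 391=14.29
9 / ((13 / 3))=27 / 13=2.08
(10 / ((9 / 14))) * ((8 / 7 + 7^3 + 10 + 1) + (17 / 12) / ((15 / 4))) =447956 / 81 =5530.32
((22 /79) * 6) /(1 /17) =2244 /79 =28.41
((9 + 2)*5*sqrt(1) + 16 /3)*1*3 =181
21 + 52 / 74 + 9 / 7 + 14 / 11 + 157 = 516413 / 2849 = 181.26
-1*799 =-799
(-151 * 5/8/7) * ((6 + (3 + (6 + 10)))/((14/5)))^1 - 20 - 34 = -174.38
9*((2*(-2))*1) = -36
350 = 350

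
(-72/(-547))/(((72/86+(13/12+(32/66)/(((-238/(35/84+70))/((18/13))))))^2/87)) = 2857790876459904/739930311902107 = 3.86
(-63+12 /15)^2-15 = 96346 /25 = 3853.84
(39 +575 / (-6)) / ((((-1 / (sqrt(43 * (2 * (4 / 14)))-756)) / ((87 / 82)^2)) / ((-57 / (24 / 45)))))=139027127085 / 26896-735593265 * sqrt(301) / 376544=5135170.69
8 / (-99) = -8 / 99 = -0.08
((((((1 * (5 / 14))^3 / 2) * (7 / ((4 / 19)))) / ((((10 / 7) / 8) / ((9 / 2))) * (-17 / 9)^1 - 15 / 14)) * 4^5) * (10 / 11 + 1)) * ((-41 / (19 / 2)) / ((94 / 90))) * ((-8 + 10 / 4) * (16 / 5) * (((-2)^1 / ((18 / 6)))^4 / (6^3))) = -52480 / 611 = -85.89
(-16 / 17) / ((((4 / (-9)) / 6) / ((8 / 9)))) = 192 / 17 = 11.29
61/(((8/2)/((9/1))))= 549/4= 137.25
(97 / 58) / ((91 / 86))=4171 / 2639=1.58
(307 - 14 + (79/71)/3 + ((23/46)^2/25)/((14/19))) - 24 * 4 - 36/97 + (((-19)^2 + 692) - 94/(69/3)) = 828895130257/665284200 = 1245.93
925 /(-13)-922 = -12911 /13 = -993.15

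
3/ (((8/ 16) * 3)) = 2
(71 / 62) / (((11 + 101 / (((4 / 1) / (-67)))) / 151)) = -21442 / 208413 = -0.10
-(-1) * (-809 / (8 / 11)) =-8899 / 8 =-1112.38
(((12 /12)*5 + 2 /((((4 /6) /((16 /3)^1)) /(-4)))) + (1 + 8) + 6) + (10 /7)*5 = -258 /7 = -36.86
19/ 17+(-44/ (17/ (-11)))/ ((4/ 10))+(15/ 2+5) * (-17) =-4767/ 34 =-140.21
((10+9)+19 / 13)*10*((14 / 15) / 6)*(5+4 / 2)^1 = 26068 / 117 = 222.80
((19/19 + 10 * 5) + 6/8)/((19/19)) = 207/4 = 51.75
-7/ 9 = -0.78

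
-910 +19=-891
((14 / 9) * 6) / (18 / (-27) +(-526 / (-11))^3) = 18634 / 218296033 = 0.00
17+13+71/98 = 3011/98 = 30.72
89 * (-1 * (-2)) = 178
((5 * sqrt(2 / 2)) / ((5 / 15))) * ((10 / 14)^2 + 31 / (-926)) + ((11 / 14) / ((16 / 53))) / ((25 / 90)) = 29984127 / 1814960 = 16.52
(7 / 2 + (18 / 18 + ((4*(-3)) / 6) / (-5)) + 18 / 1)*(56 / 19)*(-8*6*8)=-2462208 / 95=-25917.98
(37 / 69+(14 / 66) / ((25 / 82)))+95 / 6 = 647629 / 37950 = 17.07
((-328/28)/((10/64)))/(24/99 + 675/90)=-173184/17885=-9.68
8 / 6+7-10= -5 / 3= -1.67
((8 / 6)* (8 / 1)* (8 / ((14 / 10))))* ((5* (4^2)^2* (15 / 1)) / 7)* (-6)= -49152000 / 49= -1003102.04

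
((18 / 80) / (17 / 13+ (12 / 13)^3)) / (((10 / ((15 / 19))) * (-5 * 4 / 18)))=-533871 / 69935200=-0.01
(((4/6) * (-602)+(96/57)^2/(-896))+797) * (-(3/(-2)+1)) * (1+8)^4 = 1297974.11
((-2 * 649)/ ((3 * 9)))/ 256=-649/ 3456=-0.19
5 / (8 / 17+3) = 1.44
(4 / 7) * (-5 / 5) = -4 / 7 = -0.57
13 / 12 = 1.08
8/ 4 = 2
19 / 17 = 1.12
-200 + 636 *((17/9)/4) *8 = 6608/3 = 2202.67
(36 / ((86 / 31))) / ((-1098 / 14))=-434 / 2623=-0.17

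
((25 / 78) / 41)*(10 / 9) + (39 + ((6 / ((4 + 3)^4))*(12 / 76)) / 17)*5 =2176405776700 / 11160551493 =195.01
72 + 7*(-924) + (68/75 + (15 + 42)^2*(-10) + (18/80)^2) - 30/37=-1381225517/35520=-38885.85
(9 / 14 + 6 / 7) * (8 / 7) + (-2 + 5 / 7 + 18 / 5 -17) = -454 / 35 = -12.97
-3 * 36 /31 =-108 /31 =-3.48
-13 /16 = -0.81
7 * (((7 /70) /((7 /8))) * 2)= 8 /5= 1.60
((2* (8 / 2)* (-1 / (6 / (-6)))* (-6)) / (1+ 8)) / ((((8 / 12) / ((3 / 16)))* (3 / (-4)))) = 2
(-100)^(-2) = 1 / 10000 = 0.00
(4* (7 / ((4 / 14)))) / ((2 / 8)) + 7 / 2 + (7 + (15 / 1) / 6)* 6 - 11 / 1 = 883 / 2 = 441.50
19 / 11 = 1.73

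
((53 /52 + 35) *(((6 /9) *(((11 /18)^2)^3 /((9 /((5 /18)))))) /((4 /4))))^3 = 0.00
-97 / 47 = -2.06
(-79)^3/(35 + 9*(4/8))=-12482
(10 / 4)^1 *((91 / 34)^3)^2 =2839346260205 / 3089608832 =919.00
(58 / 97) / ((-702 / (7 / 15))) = -203 / 510705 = -0.00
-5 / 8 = -0.62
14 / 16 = 7 / 8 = 0.88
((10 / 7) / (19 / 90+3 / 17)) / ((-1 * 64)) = -3825 / 66416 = -0.06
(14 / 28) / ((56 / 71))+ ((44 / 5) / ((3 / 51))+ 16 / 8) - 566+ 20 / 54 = -6250543 / 15120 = -413.40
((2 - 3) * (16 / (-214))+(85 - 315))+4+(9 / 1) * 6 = -18396 / 107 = -171.93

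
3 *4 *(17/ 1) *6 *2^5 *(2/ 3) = 26112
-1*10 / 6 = -5 / 3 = -1.67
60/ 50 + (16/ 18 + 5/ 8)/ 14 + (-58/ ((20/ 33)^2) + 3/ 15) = -3941201/ 25200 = -156.40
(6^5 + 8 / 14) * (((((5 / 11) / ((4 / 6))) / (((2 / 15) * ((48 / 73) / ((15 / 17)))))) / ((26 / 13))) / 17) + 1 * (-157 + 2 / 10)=5029912361 / 3560480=1412.71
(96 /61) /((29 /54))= 5184 /1769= 2.93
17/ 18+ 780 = 14057/ 18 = 780.94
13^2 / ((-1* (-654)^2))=-169 / 427716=-0.00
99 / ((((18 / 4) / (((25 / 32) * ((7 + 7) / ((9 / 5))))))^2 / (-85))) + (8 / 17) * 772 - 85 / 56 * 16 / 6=-83192706073 / 5552064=-14984.10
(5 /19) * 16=80 /19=4.21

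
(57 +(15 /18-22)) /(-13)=-215 /78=-2.76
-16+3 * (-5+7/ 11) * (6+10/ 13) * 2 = -2512/ 13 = -193.23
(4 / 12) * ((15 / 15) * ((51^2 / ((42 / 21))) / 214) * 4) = 867 / 107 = 8.10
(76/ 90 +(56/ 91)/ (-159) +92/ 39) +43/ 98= 11055011/ 3038490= 3.64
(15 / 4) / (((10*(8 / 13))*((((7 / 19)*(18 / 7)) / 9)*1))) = 5.79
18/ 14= 9/ 7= 1.29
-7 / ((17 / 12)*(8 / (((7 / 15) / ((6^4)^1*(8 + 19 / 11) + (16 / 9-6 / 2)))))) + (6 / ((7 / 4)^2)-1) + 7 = 82737322401 / 10395231910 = 7.96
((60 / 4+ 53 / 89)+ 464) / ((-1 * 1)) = -42684 / 89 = -479.60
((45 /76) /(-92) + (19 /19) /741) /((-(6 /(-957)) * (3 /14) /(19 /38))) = -163009 /86112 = -1.89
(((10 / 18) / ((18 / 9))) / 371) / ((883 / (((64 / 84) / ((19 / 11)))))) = 440 / 1176386463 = 0.00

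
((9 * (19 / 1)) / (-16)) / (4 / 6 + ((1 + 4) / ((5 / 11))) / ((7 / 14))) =-513 / 1088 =-0.47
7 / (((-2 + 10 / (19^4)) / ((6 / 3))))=-912247 / 130316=-7.00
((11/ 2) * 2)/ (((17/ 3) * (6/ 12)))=66/ 17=3.88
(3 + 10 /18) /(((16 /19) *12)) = 19 /54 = 0.35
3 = 3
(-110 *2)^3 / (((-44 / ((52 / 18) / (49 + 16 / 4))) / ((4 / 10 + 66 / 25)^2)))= 290740736 / 2385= 121903.87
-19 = -19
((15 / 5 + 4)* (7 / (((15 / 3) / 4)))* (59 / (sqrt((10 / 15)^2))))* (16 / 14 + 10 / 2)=106554 / 5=21310.80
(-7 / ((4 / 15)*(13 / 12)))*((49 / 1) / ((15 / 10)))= -10290 / 13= -791.54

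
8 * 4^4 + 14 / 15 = 30734 / 15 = 2048.93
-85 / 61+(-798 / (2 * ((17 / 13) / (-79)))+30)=25025818 / 1037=24132.90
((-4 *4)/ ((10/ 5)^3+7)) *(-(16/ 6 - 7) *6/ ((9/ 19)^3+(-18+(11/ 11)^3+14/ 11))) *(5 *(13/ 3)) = 102007048/ 2651823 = 38.47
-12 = -12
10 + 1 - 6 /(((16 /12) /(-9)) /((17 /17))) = 51.50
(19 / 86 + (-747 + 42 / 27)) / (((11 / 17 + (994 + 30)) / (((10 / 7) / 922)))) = -49028255 / 43507401462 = -0.00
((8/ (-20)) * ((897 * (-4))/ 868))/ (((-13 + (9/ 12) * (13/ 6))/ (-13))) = 14352/ 7595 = 1.89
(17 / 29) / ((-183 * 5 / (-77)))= 1309 / 26535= 0.05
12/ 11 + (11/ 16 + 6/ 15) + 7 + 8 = 15117/ 880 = 17.18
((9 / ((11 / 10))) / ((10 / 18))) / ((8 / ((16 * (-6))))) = -1944 / 11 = -176.73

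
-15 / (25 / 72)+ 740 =3484 / 5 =696.80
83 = 83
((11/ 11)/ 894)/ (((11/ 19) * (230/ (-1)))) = -19/ 2261820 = -0.00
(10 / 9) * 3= 10 / 3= 3.33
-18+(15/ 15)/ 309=-5561/ 309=-18.00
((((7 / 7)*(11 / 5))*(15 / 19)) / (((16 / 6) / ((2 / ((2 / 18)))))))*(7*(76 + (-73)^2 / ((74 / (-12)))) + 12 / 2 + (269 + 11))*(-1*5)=215568540 / 703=306640.88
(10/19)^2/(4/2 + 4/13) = 130/1083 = 0.12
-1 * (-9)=9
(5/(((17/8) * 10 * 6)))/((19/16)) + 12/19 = 644/969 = 0.66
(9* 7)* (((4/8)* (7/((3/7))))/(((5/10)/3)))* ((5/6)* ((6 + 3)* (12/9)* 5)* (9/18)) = 77175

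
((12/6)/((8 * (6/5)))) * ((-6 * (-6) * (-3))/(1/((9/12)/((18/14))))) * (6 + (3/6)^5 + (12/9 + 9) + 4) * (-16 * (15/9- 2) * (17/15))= -232645/144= -1615.59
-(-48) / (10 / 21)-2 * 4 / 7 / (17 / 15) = 59376 / 595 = 99.79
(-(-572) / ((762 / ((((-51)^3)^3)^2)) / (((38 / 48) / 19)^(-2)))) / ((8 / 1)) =37397316907362126529449336759664464 / 127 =294467062262693909680703400000000.00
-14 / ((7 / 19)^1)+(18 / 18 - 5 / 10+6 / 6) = -73 / 2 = -36.50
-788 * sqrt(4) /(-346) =788 /173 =4.55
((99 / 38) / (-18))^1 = -11 / 76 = -0.14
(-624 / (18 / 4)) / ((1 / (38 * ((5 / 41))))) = -79040 / 123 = -642.60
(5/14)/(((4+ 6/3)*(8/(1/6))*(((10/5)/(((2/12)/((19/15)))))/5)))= 125/306432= 0.00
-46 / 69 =-2 / 3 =-0.67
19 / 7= 2.71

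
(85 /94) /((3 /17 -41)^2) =24565 /45273784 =0.00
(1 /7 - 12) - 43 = -384 /7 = -54.86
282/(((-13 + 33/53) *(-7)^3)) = 0.07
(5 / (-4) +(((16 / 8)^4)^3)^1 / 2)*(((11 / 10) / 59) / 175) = 90057 / 413000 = 0.22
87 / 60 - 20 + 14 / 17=-6027 / 340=-17.73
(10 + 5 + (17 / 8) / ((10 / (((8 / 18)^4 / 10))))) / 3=2460511 / 492075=5.00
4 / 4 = 1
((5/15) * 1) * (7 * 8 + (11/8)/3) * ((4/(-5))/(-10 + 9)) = 271/18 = 15.06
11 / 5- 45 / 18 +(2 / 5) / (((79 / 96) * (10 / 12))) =1119 / 3950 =0.28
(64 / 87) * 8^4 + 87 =3100.15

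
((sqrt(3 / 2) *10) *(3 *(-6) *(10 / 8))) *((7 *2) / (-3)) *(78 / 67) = 40950 *sqrt(6) / 67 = 1497.11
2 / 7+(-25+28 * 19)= 3551 / 7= 507.29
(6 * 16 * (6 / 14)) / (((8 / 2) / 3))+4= 244 / 7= 34.86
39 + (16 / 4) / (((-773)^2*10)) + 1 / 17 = 1983796314 / 50789965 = 39.06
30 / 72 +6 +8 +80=1133 / 12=94.42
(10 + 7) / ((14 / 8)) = 68 / 7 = 9.71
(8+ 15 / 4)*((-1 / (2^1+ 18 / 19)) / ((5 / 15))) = -2679 / 224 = -11.96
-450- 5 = -455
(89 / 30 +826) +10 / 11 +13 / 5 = 274717 / 330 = 832.48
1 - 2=-1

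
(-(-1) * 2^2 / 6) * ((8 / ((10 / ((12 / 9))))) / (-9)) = -32 / 405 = -0.08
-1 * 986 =-986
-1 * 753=-753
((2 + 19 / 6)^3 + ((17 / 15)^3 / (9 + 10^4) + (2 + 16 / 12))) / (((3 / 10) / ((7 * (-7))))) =-207831399419 / 9008100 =-23071.61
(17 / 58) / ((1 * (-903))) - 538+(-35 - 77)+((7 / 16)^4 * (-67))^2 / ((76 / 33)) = -5533771635628187197 / 8547895452106752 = -647.38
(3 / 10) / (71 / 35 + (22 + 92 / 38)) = 0.01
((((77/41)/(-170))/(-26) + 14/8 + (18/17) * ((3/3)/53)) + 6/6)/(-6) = -1108699/2401165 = -0.46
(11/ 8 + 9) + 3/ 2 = 95/ 8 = 11.88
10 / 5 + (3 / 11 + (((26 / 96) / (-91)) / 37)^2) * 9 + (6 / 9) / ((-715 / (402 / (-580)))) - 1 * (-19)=41759234171387 / 1780383404800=23.46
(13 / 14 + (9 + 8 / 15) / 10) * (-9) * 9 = -26676 / 175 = -152.43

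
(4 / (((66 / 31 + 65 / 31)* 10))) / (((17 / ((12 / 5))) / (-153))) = -6696 / 3275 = -2.04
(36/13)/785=36/10205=0.00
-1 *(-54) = 54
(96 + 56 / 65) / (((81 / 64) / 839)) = 338070016 / 5265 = 64210.83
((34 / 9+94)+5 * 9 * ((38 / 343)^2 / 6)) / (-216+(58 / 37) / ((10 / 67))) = -19171289150 / 40253958297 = -0.48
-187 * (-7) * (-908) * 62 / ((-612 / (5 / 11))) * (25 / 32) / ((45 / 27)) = 1231475 / 48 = 25655.73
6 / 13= 0.46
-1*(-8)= 8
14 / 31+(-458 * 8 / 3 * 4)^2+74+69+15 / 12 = 26635155151 / 1116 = 23866626.48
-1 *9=-9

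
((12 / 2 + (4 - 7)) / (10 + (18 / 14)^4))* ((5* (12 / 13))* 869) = 375564420 / 397423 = 945.00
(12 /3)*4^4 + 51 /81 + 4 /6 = 27683 /27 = 1025.30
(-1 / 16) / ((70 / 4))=-1 / 280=-0.00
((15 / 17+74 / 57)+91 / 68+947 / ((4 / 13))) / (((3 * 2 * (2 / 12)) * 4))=5971499 / 7752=770.32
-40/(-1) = 40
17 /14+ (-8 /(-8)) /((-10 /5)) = 5 /7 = 0.71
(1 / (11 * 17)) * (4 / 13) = 4 / 2431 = 0.00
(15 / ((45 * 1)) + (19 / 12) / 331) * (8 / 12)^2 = 1343 / 8937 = 0.15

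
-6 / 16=-0.38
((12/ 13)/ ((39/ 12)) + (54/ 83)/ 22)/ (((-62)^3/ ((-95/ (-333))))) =-1532255/ 4081835791176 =-0.00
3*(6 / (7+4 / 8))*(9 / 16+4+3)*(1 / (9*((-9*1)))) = -121 / 540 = -0.22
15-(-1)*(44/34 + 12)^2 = 55411/289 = 191.73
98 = 98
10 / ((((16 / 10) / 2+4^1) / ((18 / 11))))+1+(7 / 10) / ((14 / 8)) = 529 / 110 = 4.81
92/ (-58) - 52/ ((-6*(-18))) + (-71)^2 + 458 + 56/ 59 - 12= 253431266/ 46197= 5485.88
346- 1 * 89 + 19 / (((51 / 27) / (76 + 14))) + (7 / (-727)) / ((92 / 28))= 330389406 / 284257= 1162.29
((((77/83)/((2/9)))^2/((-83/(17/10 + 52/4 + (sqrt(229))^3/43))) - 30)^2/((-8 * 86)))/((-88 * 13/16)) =7565829198044733 * sqrt(229)/5029546082989217920 + 1335816936344042369541/47579505945078001523200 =0.05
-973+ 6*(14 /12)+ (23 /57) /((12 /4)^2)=-495535 /513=-965.96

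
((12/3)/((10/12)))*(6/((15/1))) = 48/25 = 1.92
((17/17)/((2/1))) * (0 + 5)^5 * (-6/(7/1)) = -9375/7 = -1339.29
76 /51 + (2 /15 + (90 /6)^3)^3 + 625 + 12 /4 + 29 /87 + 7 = 2205949205849761 /57375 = 38447916441.83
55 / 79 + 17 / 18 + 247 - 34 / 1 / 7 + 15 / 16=19487623 / 79632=244.72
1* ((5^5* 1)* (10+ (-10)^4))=31281250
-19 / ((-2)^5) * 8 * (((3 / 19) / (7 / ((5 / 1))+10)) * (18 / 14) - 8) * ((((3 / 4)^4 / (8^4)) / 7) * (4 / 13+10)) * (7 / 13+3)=-2517764391 / 164981899264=-0.02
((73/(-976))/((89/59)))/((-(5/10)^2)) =4307/21716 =0.20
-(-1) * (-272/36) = -68/9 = -7.56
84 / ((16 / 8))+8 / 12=128 / 3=42.67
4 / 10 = 0.40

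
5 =5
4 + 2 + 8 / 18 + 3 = 85 / 9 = 9.44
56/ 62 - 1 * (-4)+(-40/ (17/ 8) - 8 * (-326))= 1367080/ 527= 2594.08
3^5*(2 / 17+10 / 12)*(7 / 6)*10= 91665 / 34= 2696.03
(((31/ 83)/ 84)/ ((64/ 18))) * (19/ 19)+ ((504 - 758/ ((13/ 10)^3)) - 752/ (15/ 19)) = -1944825440273/ 2450797440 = -793.55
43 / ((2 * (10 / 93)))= 3999 / 20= 199.95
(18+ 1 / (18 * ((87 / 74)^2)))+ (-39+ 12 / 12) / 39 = 15113042 / 885573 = 17.07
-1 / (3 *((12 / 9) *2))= -1 / 8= -0.12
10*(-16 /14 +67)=658.57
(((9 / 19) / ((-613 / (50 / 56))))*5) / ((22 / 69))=-77625 / 7174552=-0.01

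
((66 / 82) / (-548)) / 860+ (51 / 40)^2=628221471 / 386449600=1.63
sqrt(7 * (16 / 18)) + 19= 2 * sqrt(14) / 3 + 19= 21.49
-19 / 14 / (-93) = 0.01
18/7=2.57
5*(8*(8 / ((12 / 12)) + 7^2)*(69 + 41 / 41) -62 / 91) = 14523290 / 91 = 159596.59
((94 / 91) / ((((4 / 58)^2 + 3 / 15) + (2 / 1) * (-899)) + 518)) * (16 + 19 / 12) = -41700985 / 2938320294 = -0.01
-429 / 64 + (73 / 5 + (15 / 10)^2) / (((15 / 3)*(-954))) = -5118521 / 763200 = -6.71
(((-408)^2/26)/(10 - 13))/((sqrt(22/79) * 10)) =-6936 * sqrt(1738)/715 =-404.42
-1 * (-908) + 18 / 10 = 909.80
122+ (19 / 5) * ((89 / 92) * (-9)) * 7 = -50413 / 460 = -109.59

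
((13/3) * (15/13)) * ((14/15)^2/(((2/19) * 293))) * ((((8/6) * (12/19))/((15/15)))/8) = 196/13185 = 0.01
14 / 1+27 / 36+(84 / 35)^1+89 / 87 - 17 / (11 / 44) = -86699 / 1740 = -49.83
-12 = -12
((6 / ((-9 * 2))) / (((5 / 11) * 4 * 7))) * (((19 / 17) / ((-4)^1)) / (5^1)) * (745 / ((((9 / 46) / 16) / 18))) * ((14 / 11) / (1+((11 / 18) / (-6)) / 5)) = 2085.24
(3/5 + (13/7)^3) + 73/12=269363/20580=13.09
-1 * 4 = -4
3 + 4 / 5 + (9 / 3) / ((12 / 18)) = 83 / 10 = 8.30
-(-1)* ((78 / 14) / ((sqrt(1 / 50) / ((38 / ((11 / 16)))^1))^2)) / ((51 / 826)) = 28353228800 / 2057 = 13783776.76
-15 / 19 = -0.79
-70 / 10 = -7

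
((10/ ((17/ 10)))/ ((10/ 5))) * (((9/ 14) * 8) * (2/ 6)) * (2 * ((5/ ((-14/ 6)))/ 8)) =-2250/ 833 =-2.70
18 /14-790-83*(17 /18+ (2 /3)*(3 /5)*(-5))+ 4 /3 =-88171 /126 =-699.77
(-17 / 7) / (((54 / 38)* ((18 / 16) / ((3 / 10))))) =-0.46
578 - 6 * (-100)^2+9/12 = -237685/4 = -59421.25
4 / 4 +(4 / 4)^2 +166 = 168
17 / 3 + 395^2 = 468092 / 3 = 156030.67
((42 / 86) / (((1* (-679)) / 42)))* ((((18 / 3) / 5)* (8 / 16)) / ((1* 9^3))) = -14 / 563085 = -0.00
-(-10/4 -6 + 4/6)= 47/6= 7.83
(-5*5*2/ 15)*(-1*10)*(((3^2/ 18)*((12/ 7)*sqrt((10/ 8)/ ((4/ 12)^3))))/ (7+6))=300*sqrt(15)/ 91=12.77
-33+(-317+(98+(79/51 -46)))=-15119/51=-296.45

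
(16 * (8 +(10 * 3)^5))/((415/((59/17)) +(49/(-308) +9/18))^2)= 2620208043419648/96910803025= 27037.32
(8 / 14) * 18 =72 / 7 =10.29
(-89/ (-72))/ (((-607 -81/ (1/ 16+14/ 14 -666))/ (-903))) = 285008171/ 154957848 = 1.84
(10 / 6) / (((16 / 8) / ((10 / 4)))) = 25 / 12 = 2.08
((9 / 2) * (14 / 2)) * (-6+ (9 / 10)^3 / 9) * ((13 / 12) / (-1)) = 1615887 / 8000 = 201.99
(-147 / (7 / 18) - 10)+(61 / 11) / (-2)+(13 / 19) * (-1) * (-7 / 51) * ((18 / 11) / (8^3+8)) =-27768289 / 71060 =-390.77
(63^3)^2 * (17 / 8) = 1062899537553 / 8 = 132862442194.12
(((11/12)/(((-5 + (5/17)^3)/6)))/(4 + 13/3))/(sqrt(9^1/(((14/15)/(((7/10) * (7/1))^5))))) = -54043 * sqrt(21)/308072310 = -0.00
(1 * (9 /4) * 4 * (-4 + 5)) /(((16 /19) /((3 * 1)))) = 513 /16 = 32.06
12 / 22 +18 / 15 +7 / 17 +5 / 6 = 16777 / 5610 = 2.99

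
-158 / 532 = -79 / 266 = -0.30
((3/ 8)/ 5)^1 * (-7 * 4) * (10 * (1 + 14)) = -315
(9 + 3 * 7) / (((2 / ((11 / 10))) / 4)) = 66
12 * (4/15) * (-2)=-32/5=-6.40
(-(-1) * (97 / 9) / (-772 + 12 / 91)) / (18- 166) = 8827 / 93559680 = 0.00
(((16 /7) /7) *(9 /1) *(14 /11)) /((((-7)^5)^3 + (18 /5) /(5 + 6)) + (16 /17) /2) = -2720 /3452532231396857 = -0.00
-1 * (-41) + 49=90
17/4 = 4.25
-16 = -16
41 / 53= 0.77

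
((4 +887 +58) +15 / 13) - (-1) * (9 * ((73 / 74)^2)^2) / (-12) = 1480469215609 / 1559301952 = 949.44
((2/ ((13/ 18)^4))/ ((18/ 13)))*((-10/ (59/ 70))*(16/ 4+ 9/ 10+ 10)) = -121655520/ 129623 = -938.53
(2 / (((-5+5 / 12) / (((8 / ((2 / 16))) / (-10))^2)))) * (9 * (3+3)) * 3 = -3981312 / 1375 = -2895.50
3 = 3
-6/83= -0.07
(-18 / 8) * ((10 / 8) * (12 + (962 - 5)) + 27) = -2786.06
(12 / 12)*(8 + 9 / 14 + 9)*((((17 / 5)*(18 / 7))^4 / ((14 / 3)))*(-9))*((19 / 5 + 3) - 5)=-131561537867604 / 367653125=-357841.48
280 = 280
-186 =-186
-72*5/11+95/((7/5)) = 2705/77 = 35.13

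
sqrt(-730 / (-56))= 3.61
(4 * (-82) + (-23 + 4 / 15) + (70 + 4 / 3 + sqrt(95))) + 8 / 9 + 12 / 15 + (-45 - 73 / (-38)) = -548551 / 1710 + sqrt(95) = -311.04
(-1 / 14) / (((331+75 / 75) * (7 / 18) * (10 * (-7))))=9 / 1138760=0.00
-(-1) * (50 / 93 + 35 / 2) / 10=671 / 372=1.80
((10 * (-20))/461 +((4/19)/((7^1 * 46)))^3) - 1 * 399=-5270893136010993/13195910348719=-399.43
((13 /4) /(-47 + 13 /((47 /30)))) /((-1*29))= 611 /211004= 0.00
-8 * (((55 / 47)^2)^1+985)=-17431120 / 2209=-7890.96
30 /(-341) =-30 /341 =-0.09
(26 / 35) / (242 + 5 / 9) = 234 / 76405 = 0.00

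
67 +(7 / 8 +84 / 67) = 37053 / 536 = 69.13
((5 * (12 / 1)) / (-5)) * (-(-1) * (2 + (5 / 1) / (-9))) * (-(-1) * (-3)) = 52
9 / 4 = 2.25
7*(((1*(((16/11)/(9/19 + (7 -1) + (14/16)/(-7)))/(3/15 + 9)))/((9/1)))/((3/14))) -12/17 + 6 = 120680326/22412511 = 5.38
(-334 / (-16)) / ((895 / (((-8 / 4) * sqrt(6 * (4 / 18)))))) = -167 * sqrt(3) / 5370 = -0.05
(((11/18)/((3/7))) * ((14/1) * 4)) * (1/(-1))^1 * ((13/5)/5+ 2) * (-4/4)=15092/75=201.23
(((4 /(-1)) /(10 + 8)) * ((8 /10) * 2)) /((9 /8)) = -128 /405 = -0.32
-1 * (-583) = 583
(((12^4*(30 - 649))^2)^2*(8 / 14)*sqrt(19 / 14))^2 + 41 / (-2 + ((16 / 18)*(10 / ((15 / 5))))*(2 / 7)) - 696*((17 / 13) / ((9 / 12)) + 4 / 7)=317371920246693439712132565159155799392730303590658532495974569 / 972062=326493495524661430764840700000000000000000000000000000000.00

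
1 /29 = 0.03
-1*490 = -490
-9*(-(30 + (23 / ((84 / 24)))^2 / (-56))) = 180459 / 686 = 263.06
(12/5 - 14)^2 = 3364/25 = 134.56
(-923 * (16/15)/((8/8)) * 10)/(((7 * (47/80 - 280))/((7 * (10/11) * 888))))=6994124800/245883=28444.93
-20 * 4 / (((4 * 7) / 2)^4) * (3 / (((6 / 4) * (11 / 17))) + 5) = -0.02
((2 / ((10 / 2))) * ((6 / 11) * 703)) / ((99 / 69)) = 106.90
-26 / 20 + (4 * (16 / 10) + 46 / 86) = 2423 / 430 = 5.63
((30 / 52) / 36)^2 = 25 / 97344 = 0.00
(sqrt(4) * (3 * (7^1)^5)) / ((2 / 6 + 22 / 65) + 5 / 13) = 9832095 / 103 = 95457.23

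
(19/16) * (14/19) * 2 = 7/4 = 1.75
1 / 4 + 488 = 1953 / 4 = 488.25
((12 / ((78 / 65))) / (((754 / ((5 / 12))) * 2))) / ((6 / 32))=50 / 3393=0.01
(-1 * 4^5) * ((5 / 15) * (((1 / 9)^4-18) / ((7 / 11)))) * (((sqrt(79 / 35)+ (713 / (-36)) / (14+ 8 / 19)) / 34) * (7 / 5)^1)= -1126301481536 / 2062876815+ 95017472 * sqrt(2765) / 8365275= 51.28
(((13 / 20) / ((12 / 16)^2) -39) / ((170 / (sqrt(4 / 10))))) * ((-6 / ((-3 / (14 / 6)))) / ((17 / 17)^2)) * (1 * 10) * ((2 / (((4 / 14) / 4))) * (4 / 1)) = -2670304 * sqrt(10) / 11475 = -735.88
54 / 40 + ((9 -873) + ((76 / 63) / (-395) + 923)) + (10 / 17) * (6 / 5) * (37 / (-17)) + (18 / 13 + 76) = 10186634455 / 74794356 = 136.20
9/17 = 0.53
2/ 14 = 1/ 7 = 0.14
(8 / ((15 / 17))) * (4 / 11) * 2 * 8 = 8704 / 165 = 52.75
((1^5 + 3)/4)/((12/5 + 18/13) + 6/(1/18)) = 65/7266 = 0.01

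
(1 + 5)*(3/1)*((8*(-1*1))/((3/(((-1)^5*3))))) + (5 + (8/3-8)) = 431/3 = 143.67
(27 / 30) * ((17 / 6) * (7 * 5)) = 357 / 4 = 89.25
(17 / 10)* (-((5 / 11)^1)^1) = -17 / 22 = -0.77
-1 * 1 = -1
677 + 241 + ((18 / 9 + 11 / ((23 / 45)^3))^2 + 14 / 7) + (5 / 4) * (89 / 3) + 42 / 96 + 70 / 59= 3387226214521043 / 419237637648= 8079.49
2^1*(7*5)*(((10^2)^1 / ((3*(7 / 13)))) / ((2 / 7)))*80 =3640000 / 3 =1213333.33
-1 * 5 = -5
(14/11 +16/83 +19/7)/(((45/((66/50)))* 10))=26713/2178750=0.01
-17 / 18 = -0.94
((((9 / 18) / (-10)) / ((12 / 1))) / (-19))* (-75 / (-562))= 5 / 170848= 0.00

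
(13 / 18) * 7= 91 / 18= 5.06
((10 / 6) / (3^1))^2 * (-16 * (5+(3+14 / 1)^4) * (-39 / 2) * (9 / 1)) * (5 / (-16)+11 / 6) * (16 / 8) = 660551450 / 3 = 220183816.67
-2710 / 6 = -1355 / 3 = -451.67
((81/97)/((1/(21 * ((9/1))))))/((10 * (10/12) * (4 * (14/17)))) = 111537/19400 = 5.75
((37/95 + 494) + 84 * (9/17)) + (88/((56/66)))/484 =12188471/22610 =539.07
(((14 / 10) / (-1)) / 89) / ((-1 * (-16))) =-7 / 7120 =-0.00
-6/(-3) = 2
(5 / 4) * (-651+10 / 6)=-2435 / 3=-811.67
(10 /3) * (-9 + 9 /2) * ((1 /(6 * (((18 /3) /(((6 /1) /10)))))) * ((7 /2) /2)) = -7 /16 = -0.44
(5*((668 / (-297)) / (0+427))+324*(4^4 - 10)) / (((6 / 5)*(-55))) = -5053989118 / 4185027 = -1207.64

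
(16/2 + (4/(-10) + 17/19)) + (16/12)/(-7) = 16567/1995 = 8.30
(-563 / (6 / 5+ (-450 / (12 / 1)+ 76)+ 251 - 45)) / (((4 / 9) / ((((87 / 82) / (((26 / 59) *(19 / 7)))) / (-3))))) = 4816465 / 3159624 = 1.52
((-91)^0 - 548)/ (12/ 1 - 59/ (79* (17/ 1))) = -734621/ 16057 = -45.75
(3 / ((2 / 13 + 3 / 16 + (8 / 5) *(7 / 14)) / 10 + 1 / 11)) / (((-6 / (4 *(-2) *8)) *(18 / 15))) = 9152000 / 70371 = 130.05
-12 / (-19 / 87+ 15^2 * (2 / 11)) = -11484 / 38941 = -0.29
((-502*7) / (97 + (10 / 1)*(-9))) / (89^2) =-502 / 7921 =-0.06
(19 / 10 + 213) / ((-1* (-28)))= 307 / 40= 7.68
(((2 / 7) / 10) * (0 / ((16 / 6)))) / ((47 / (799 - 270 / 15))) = 0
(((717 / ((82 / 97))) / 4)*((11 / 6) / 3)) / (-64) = -255013 / 125952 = -2.02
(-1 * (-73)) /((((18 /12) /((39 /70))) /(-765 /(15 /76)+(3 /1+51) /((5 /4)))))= -18186636 /175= -103923.63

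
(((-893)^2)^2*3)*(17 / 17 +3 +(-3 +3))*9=68679890020908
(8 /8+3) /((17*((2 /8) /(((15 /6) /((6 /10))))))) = 200 /51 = 3.92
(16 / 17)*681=10896 / 17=640.94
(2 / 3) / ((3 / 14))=28 / 9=3.11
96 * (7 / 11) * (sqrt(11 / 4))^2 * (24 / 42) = 96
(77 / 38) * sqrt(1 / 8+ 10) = 693 * sqrt(2) / 152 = 6.45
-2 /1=-2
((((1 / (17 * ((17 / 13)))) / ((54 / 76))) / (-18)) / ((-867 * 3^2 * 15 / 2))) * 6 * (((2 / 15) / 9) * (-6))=-3952 / 123295788225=-0.00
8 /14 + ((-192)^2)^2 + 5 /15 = 1358954496.90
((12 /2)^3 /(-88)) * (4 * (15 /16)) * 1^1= -405 /44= -9.20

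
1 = 1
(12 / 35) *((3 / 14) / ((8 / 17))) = 153 / 980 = 0.16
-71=-71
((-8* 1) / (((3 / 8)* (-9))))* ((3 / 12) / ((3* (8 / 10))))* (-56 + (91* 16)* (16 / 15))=89824 / 243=369.65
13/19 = 0.68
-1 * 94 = -94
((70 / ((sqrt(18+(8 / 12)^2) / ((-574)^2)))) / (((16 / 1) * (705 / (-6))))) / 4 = -1729749 * sqrt(166) / 31208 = -714.12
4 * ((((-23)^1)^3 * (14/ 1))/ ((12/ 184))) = -31342192/ 3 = -10447397.33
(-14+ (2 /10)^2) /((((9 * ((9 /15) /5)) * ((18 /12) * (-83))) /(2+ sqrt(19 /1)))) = 1396 /6723+ 698 * sqrt(19) /6723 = 0.66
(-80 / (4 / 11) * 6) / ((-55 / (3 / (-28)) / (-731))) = 13158 / 7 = 1879.71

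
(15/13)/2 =15/26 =0.58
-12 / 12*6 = -6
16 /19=0.84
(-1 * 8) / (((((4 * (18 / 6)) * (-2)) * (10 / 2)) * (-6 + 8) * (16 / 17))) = 17 / 480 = 0.04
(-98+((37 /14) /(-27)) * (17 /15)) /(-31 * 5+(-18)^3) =556289 /33946290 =0.02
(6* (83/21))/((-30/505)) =-8383/21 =-399.19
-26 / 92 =-13 / 46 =-0.28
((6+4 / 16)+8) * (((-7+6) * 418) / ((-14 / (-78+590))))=1524864 / 7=217837.71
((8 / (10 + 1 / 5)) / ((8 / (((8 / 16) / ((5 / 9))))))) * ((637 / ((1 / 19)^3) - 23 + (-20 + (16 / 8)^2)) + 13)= 13107471 / 34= 385513.85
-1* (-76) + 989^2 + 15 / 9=2934596 / 3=978198.67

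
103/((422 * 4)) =103/1688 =0.06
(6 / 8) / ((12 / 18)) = 9 / 8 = 1.12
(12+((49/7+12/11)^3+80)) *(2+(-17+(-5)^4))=504726810/1331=379208.72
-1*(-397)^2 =-157609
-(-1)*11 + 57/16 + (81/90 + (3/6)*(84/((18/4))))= 5951/240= 24.80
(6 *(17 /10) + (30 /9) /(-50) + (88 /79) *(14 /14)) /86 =6664 /50955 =0.13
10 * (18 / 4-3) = 15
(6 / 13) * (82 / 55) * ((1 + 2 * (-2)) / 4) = -369 / 715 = -0.52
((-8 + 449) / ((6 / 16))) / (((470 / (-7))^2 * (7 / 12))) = 24696 / 55225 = 0.45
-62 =-62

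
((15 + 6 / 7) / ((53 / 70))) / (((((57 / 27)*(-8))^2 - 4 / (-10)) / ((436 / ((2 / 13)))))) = 637012350 / 3065573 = 207.80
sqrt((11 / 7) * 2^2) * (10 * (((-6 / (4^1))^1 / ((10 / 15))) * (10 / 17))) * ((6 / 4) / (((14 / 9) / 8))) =-24300 * sqrt(77) / 833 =-255.98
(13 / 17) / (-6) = -13 / 102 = -0.13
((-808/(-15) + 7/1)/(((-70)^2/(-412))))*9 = -282117/6125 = -46.06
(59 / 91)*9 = 531 / 91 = 5.84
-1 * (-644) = 644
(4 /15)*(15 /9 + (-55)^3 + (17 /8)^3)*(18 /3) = -255534701 /960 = -266181.98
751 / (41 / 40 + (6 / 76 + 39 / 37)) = 21118120 / 60683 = 348.01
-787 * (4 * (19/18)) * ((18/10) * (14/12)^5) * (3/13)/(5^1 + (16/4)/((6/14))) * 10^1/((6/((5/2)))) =-1256575355/1448928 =-867.24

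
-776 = -776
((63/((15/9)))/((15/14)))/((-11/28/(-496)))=44542.60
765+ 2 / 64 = 24481 / 32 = 765.03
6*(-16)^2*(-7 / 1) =-10752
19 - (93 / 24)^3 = -20063 / 512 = -39.19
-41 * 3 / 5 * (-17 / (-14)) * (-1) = 2091 / 70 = 29.87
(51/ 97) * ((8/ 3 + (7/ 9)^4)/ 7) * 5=1691245/ 1484973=1.14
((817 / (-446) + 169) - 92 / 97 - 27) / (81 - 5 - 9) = 6022923 / 2898554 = 2.08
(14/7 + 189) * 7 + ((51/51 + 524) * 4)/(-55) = 14287/11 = 1298.82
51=51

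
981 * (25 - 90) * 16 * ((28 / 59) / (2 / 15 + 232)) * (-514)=110124705600 / 102719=1072096.75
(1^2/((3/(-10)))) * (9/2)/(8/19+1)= -95/9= -10.56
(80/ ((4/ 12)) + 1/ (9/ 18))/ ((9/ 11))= 2662/ 9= 295.78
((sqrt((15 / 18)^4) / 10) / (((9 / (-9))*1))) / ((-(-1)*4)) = -0.02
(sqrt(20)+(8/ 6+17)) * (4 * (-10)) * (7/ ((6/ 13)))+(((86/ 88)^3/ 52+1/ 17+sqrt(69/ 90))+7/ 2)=-7535371801253/ 677723904 - 3640 * sqrt(5)/ 3+sqrt(690)/ 30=-13830.87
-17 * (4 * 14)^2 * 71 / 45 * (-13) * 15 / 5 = 49206976 / 15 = 3280465.07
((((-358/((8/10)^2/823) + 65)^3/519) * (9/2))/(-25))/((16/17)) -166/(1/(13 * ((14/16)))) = 101864960737162907231/2834432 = 35938403439265.05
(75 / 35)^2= 225 / 49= 4.59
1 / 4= 0.25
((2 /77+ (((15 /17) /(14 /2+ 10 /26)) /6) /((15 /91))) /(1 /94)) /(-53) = -5201725 /19980576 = -0.26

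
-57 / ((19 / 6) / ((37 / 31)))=-666 / 31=-21.48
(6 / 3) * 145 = 290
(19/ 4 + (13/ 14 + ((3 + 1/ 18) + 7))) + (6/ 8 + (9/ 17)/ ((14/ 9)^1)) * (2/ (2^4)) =543911/ 34272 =15.87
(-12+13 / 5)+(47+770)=4038 / 5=807.60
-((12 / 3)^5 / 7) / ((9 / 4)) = -4096 / 63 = -65.02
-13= -13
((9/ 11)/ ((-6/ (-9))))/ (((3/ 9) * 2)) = 81/ 44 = 1.84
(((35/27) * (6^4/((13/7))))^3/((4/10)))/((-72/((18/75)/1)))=-13553164800/2197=-6168941.65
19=19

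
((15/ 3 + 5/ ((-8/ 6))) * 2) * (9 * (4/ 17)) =90/ 17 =5.29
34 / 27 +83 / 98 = 5573 / 2646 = 2.11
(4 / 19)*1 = 4 / 19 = 0.21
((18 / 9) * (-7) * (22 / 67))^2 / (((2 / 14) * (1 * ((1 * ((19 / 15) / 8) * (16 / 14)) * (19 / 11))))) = 766975440 / 1620529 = 473.29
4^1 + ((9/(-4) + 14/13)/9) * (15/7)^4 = 156283/124852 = 1.25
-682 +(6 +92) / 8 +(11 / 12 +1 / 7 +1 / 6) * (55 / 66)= -337039 / 504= -668.73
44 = 44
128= 128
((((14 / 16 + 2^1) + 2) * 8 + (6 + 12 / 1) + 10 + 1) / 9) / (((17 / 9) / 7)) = 28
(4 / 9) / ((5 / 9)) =4 / 5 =0.80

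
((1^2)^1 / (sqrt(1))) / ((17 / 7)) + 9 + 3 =211 / 17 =12.41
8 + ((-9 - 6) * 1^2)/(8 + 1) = 19/3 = 6.33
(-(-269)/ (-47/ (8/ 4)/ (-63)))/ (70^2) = 2421/ 16450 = 0.15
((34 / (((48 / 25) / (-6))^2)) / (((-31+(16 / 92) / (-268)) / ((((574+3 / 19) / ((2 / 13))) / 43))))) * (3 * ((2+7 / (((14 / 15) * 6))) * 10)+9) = -164861110236875 / 1665268224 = -98999.73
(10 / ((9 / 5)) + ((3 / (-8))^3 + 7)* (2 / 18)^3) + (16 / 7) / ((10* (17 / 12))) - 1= 1049657663 / 222082560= 4.73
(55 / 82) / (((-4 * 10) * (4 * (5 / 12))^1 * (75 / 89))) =-979 / 82000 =-0.01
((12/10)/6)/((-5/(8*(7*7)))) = -392/25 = -15.68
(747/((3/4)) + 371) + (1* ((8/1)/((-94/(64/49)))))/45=141668789/103635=1367.00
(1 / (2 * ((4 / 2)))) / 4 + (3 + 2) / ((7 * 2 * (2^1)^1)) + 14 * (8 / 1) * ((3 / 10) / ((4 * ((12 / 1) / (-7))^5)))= -0.33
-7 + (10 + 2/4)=7/2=3.50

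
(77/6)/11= 1.17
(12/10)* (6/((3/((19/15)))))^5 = 125.21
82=82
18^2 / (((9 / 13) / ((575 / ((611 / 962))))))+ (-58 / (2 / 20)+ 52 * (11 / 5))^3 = -590500027944 / 5875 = -100510643.05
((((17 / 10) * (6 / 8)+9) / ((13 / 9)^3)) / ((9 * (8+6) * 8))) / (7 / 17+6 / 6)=0.00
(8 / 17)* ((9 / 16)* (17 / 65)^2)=153 / 8450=0.02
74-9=65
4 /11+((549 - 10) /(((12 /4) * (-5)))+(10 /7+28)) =-7093 /1155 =-6.14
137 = 137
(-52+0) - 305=-357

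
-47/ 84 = -0.56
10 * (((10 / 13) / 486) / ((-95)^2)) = 2 / 1140399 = 0.00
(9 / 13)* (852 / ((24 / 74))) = 1818.69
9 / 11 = 0.82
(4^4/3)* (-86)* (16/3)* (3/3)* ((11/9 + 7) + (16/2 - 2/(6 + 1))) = -353665024/567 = -623747.84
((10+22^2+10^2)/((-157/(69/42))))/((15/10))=-4554/1099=-4.14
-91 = -91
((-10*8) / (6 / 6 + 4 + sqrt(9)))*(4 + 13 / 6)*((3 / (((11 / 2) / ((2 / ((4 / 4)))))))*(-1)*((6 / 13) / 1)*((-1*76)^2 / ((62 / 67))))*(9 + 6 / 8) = 644341680 / 341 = 1889565.04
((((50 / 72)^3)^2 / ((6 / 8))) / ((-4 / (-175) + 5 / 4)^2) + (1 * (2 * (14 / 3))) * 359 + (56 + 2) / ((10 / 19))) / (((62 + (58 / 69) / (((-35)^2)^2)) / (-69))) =-222554301777205686332676625 / 57780613070557076265984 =-3851.71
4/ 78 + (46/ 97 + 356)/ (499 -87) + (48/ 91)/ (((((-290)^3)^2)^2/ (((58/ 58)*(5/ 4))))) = 44223707794482681587261125000089919/ 48252251761429732224813150000000000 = 0.92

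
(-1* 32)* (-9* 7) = 2016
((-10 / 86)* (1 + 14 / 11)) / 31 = -0.01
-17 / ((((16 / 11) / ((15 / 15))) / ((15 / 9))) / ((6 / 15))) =-187 / 24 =-7.79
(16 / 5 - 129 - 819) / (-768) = 1181 / 960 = 1.23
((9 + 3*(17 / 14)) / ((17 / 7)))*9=1593 / 34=46.85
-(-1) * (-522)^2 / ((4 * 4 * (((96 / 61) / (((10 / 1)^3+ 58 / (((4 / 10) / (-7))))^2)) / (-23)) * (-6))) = 2389344075 / 256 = 9333375.29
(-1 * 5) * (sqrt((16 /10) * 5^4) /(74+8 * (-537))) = 25 * sqrt(10) /2111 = 0.04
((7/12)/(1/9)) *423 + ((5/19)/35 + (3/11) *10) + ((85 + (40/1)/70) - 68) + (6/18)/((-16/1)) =22482067/10032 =2241.04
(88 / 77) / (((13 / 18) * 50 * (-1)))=-72 / 2275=-0.03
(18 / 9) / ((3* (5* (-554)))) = -1 / 4155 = -0.00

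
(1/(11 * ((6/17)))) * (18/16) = 51/176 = 0.29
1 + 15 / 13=28 / 13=2.15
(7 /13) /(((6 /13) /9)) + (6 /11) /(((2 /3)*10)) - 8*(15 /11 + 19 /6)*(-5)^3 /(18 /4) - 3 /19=1017.16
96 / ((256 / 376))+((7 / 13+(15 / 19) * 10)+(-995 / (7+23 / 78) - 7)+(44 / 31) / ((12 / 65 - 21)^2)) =4378843566191 / 725059791027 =6.04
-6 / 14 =-3 / 7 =-0.43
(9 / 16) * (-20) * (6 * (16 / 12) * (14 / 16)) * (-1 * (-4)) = -315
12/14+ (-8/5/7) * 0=6/7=0.86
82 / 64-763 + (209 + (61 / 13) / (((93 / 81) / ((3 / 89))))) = -634221517 / 1147744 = -552.58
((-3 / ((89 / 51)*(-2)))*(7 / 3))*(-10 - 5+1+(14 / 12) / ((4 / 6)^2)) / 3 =-10829 / 1424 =-7.60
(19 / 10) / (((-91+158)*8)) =0.00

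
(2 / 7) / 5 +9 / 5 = 13 / 7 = 1.86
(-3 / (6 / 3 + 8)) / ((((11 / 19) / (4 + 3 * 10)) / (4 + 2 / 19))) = -3978 / 55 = -72.33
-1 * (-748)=748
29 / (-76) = -29 / 76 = -0.38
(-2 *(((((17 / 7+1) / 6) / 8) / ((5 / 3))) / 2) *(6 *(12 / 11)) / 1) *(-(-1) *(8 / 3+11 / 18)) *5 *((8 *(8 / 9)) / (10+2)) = -1888 / 693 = -2.72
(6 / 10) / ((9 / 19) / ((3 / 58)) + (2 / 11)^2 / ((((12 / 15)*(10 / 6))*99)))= 227601 / 3474005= 0.07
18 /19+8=170 /19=8.95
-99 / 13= -7.62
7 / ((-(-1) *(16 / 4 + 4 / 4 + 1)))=7 / 6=1.17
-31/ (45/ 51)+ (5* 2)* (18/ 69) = -11221/ 345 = -32.52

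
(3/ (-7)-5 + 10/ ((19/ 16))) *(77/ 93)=2.48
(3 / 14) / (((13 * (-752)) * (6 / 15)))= -15 / 273728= -0.00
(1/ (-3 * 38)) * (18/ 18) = -1/ 114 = -0.01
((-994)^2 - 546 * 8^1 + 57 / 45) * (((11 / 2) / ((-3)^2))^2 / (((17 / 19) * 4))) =102644.14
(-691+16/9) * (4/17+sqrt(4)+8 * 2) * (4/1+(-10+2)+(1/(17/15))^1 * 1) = 39183.12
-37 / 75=-0.49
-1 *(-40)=40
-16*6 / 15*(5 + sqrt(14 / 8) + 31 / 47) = -8512 / 235 - 16*sqrt(7) / 5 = -44.69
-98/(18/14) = -686/9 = -76.22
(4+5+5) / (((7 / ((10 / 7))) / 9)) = 180 / 7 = 25.71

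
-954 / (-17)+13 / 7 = 6899 / 119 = 57.97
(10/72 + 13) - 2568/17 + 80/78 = -1089131/7956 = -136.89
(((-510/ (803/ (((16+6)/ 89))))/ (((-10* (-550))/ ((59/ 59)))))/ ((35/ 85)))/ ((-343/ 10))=1734/ 857961335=0.00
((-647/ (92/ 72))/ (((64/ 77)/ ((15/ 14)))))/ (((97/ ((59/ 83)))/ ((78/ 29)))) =-2210789295/ 171840544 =-12.87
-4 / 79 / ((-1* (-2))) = -0.03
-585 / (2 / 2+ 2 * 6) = -45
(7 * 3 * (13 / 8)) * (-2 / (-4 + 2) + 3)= 273 / 2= 136.50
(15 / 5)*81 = 243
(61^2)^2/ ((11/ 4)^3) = 886133824/ 1331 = 665765.46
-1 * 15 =-15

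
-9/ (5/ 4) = -36/ 5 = -7.20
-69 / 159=-23 / 53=-0.43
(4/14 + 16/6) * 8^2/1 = 188.95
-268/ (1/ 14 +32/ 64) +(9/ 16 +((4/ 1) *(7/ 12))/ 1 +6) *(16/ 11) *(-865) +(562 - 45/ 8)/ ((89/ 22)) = -11524.04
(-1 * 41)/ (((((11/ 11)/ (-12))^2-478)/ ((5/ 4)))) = 7380/ 68831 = 0.11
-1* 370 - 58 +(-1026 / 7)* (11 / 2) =-8639 / 7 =-1234.14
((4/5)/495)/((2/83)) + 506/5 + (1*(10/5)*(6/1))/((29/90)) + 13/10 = 20069503/143550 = 139.81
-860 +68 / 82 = -859.17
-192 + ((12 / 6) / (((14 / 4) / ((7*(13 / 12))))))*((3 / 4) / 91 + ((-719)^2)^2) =97278517873519 / 84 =1158077593732.37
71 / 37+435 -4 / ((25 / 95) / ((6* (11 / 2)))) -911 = -180501 / 185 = -975.68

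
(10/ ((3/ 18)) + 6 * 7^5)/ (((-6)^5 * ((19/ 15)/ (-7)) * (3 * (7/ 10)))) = 420425/ 12312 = 34.15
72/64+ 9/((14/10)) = 7.55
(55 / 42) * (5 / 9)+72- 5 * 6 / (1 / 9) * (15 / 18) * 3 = -602.27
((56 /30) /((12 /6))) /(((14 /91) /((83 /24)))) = 7553 /360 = 20.98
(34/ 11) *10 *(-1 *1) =-340/ 11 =-30.91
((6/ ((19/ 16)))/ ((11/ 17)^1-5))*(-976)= 796416/ 703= 1132.88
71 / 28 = 2.54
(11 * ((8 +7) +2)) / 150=187 / 150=1.25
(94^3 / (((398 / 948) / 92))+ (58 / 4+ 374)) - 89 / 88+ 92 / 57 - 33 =181680412529141 / 998184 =182010944.40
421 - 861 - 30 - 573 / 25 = -12323 / 25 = -492.92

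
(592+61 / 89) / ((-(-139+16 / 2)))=52749 / 11659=4.52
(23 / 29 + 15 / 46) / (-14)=-1493 / 18676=-0.08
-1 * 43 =-43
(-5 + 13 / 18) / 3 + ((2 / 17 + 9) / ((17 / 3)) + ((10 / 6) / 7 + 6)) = 701461 / 109242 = 6.42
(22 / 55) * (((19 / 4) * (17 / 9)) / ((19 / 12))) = 2.27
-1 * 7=-7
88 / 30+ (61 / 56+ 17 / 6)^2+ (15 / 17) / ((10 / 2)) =44374429 / 2399040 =18.50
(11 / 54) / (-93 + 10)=-0.00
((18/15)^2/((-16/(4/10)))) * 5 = -0.18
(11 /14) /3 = 0.26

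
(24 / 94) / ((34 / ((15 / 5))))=18 / 799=0.02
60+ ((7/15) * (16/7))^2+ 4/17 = 234752/3825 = 61.37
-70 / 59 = -1.19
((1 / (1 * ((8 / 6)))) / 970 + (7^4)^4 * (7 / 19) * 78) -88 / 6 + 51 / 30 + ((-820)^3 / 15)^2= 1530084561472877535709 / 663480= 2306150240358228.64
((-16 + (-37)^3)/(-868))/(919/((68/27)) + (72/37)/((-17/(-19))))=31870801/200411001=0.16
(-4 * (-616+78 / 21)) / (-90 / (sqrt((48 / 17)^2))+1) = -137152 / 1729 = -79.32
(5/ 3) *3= 5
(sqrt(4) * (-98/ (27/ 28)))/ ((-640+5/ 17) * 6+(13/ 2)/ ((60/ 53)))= 3731840/ 70364583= 0.05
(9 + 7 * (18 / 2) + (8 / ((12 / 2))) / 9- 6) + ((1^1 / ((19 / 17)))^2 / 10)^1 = 6455263 / 97470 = 66.23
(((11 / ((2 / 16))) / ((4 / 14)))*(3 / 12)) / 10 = 77 / 10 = 7.70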